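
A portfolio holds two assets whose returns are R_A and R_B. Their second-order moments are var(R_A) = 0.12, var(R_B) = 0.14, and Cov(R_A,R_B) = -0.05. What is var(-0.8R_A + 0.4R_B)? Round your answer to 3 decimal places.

var(-0.8R_A + 0.4R_B) = (-0.8)²·var(R_A) + (0.4)²·var(R_B) + 2·(-0.8)·(0.4)·Cov(R_A,R_B)
= 0.64·0.12 + 0.16·0.14 + -0.64·-0.05 = 0.1312

0.131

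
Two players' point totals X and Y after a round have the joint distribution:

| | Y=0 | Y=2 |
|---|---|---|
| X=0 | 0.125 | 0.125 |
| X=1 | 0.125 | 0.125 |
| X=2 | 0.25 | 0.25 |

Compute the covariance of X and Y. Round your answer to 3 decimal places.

E[X] = 1.25,  E[Y] = 1
E[XY] = 1.25
Cov(X,Y) = E[XY] − E[X]E[Y] = 1.25 − (1.25)(1) = 0

0.000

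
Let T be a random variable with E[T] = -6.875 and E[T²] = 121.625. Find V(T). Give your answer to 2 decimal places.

V(T) = 121.625 − (-6.875)² = 74.359375

74.36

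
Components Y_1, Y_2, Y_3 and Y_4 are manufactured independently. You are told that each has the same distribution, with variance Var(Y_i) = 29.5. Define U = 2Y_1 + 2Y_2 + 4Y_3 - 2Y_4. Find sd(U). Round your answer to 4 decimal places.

By independence, Var(U) = (2)²Var(Y_1) + (2)²Var(Y_2) + (4)²Var(Y_3) + (-2)²Var(Y_4)
= (2)²·29.5 + (2)²·29.5 + (4)²·29.5 + (-2)²·29.5 = 826
sd(U) = √826 ≈ 28.7402

28.7402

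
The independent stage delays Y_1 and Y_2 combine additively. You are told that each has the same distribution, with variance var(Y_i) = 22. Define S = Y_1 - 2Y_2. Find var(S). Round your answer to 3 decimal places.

110.000

By independence, var(S) = (1)²var(Y_1) + (-2)²var(Y_2)
= (1)²·22 + (-2)²·22 = 110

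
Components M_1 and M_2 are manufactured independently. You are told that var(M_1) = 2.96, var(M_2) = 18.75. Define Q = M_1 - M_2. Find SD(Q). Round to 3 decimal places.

By independence, var(Q) = (1)²var(M_1) + (-1)²var(M_2)
= (1)²·2.96 + (-1)²·18.75 = 21.71
SD(Q) = √21.71 ≈ 4.659

4.659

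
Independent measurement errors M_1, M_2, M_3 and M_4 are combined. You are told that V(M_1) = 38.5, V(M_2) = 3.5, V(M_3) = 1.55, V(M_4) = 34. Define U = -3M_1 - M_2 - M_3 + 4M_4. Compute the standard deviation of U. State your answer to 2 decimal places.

By independence, V(U) = (-3)²V(M_1) + (-1)²V(M_2) + (-1)²V(M_3) + (4)²V(M_4)
= (-3)²·38.5 + (-1)²·3.5 + (-1)²·1.55 + (4)²·34 = 895.55
σ(U) = √895.55 ≈ 29.93

29.93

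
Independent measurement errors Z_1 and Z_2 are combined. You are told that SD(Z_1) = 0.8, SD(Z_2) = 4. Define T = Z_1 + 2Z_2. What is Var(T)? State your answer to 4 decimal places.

64.6400

Var(Z_1) = 0.64, Var(Z_2) = 16
By independence, Var(T) = (1)²Var(Z_1) + (2)²Var(Z_2)
= (1)²·0.64 + (2)²·16 = 64.64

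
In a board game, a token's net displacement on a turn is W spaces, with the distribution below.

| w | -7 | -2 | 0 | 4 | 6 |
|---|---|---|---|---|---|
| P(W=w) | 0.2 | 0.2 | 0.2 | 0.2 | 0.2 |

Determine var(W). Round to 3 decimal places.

E[W] = (-7)(0.2) + (-2)(0.2) + (0)(0.2) + (4)(0.2) + (6)(0.2) = 0.2
E[W²] = (-7)²(0.2) + (-2)²(0.2) + (0)²(0.2) + (4)²(0.2) + (6)²(0.2) = 21
var(W) = E[W²] − (E[W])² = 21 − (0.2)² = 20.96

20.960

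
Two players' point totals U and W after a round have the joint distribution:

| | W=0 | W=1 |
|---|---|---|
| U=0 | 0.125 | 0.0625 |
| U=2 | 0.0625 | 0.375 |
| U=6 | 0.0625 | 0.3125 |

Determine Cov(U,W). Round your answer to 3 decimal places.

0.281

E[U] = 3.125,  E[W] = 0.75
E[UW] = 2.625
Cov(U,W) = E[UW] − E[U]E[W] = 2.625 − (3.125)(0.75) = 0.28125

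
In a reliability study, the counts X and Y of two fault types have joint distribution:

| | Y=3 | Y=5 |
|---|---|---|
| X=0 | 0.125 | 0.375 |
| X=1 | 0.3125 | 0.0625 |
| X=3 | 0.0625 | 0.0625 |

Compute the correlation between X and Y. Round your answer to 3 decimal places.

E[X] = 0.75,  E[Y] = 4
E[XY] = 2.75
cov(X,Y) = E[XY] − E[X]E[Y] = 2.75 − (0.75)(4) = -0.25
V(X) = 0.9375,  V(Y) = 1
ρ = -0.25 / √(0.9375·1) ≈ -0.258

-0.258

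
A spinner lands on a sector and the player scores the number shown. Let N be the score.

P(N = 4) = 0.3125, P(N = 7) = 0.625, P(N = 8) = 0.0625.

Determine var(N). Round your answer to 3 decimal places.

E[N] = (4)(0.3125) + (7)(0.625) + (8)(0.0625) = 6.125
E[N²] = (4)²(0.3125) + (7)²(0.625) + (8)²(0.0625) = 39.625
var(N) = E[N²] − (E[N])² = 39.625 − (6.125)² = 2.109375

2.109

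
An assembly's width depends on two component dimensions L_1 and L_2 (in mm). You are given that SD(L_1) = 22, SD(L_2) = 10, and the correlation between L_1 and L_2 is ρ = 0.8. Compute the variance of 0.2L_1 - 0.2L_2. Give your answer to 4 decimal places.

9.2800

var(L_1) = (22)² = 484;  var(L_2) = (10)² = 100
Cov(L_1,L_2) = ρ·SD(L_1)·SD(L_2) = 0.8·22·10 = 176
var(0.2L_1 - 0.2L_2) = (0.2)²·var(L_1) + (-0.2)²·var(L_2) + 2·(0.2)·(-0.2)·Cov(L_1,L_2)
= 0.04·484 + 0.04·100 + -0.08·176 = 9.28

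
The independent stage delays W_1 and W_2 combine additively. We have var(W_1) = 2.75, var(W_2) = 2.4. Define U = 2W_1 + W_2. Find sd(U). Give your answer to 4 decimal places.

3.6606

By independence, var(U) = (2)²var(W_1) + (1)²var(W_2)
= (2)²·2.75 + (1)²·2.4 = 13.4
sd(U) = √13.4 ≈ 3.6606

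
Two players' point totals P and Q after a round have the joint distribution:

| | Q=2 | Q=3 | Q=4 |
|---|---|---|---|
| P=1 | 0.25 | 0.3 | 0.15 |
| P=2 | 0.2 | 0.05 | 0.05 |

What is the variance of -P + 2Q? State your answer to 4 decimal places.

2.8600

E[P] = 1.3,  E[Q] = 2.75,  E[PQ] = 3.5
var(P) = 1.9 − (1.3)² = 0.21;  var(Q) = 8.15 − (2.75)² = 0.5875
cov(P,Q) = 3.5 − (1.3)(2.75) = -0.075
var(-P + 2Q) = (-1)²·0.21 + (2)²·0.5875 + 2·(-1)·(2)·-0.075 = 2.86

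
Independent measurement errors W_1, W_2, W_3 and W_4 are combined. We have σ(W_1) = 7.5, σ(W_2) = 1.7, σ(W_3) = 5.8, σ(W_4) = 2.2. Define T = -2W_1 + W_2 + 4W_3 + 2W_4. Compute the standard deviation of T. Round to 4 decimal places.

Var(W_1) = 56.25, Var(W_2) = 2.89, Var(W_3) = 33.64, Var(W_4) = 4.84
By independence, Var(T) = (-2)²Var(W_1) + (1)²Var(W_2) + (4)²Var(W_3) + (2)²Var(W_4)
= (-2)²·56.25 + (1)²·2.89 + (4)²·33.64 + (2)²·4.84 = 785.49
σ(T) = √785.49 ≈ 28.0266

28.0266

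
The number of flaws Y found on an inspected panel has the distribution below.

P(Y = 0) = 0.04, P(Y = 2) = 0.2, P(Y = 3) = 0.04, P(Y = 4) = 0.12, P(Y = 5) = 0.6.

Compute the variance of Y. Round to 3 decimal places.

2.080

E[Y] = (0)(0.04) + (2)(0.2) + (3)(0.04) + (4)(0.12) + (5)(0.6) = 4
E[Y²] = (0)²(0.04) + (2)²(0.2) + (3)²(0.04) + (4)²(0.12) + (5)²(0.6) = 18.08
V(Y) = E[Y²] − (E[Y])² = 18.08 − (4)² = 2.08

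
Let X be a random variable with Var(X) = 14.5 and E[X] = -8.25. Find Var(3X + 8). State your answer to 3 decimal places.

130.500

Var(3X + 8) = (3)²·Var(X) = 9·14.5 = 130.5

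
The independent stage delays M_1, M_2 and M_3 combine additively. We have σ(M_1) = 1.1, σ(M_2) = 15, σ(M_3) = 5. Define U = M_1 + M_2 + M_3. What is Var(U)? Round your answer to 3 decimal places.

Var(M_1) = 1.21, Var(M_2) = 225, Var(M_3) = 25
By independence, Var(U) = (1)²Var(M_1) + (1)²Var(M_2) + (1)²Var(M_3)
= (1)²·1.21 + (1)²·225 + (1)²·25 = 251.21

251.210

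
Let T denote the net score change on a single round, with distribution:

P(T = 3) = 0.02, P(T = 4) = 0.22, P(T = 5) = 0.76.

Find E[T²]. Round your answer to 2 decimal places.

E[T²] = (3)²(0.02) + (4)²(0.22) + (5)²(0.76) = 22.7

22.70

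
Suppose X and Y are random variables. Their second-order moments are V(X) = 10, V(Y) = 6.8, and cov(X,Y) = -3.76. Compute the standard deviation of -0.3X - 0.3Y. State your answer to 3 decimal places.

0.914

V(-0.3X - 0.3Y) = (-0.3)²·V(X) + (-0.3)²·V(Y) + 2·(-0.3)·(-0.3)·cov(X,Y)
= 0.09·10 + 0.09·6.8 + 0.18·-3.76 = 0.8352
sd(-0.3X - 0.3Y) = √0.8352 ≈ 0.914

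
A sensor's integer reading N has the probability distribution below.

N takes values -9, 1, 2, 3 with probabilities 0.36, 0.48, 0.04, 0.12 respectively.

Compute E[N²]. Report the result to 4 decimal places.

30.8800

E[N²] = (-9)²(0.36) + (1)²(0.48) + (2)²(0.04) + (3)²(0.12) = 30.88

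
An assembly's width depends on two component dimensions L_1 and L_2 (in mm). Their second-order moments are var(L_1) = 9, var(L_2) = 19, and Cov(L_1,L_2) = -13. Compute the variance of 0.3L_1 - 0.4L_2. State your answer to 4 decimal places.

var(0.3L_1 - 0.4L_2) = (0.3)²·var(L_1) + (-0.4)²·var(L_2) + 2·(0.3)·(-0.4)·Cov(L_1,L_2)
= 0.09·9 + 0.16·19 + -0.24·-13 = 6.97

6.9700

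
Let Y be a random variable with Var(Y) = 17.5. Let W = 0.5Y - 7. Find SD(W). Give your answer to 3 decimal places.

2.092

Var(0.5Y - 7) = (0.5)²·17.5 = 4.375
SD(W) = √4.375 ≈ 2.092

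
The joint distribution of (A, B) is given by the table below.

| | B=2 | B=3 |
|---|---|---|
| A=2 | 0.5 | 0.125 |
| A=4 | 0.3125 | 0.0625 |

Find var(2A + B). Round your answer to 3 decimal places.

3.840

E[A] = 2.75,  E[B] = 2.1875,  E[AB] = 6
var(A) = 8.5 − (2.75)² = 0.9375;  var(B) = 4.9375 − (2.1875)² = 0.15234375
cov(A,B) = 6 − (2.75)(2.1875) = -0.015625
var(2A + B) = (2)²·0.9375 + (1)²·0.15234375 + 2·(2)·(1)·-0.015625 = 3.83984375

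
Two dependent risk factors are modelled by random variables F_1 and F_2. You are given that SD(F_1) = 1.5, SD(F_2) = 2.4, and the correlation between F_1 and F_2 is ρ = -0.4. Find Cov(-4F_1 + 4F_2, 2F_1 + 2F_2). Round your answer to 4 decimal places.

28.0800

Var(F_1) = (1.5)² = 2.25;  Var(F_2) = (2.4)² = 5.76
Cov(F_1,F_2) = ρ·SD(F_1)·SD(F_2) = -0.4·1.5·2.4 = -1.44
Cov(-4F_1 + 4F_2, 2F_1 + 2F_2) = (-4)(2)Var(F_1) + (4)(2)Var(F_2) + [(-4)(2) + (4)(2)]Cov(F_1,F_2)
= -8·2.25 + 8·5.76 + 0·-1.44 = 28.08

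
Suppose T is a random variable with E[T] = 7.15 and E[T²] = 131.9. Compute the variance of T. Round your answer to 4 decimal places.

Var(T) = 131.9 − (7.15)² = 80.7775

80.7775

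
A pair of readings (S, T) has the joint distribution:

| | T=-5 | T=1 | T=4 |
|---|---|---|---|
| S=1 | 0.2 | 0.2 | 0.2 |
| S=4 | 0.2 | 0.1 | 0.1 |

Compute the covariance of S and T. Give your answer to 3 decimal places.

E[S] = 2.2,  E[T] = -0.5
E[ST] = -2
Cov(S,T) = E[ST] − E[S]E[T] = -2 − (2.2)(-0.5) = -0.9

-0.900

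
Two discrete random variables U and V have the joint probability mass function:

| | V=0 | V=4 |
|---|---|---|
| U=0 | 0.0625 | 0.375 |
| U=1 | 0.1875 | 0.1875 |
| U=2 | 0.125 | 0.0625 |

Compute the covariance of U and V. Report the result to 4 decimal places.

-0.6250

E[U] = 0.75,  E[V] = 2.5
E[UV] = 1.25
cov(U,V) = E[UV] − E[U]E[V] = 1.25 − (0.75)(2.5) = -0.625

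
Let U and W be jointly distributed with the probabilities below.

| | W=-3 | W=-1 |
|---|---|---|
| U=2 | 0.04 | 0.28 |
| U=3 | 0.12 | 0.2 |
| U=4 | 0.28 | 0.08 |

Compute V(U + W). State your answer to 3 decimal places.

0.774

E[U] = 3.04,  E[W] = -1.88,  E[UW] = -6.16
V(U) = 9.92 − (3.04)² = 0.6784;  V(W) = 4.52 − (-1.88)² = 0.9856
Cov(U,W) = -6.16 − (3.04)(-1.88) = -0.4448
V(U + W) = (1)²·0.6784 + (1)²·0.9856 + 2·(1)·(1)·-0.4448 = 0.7744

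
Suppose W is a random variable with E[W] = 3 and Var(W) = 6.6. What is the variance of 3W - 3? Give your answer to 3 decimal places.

59.400

Var(3W - 3) = (3)²·Var(W) = 9·6.6 = 59.4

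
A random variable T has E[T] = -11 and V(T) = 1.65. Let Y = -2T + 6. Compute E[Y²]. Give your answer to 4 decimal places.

790.6000

E[-2T + 6] = -2·-11 + 6 = 28
V(-2T + 6) = (-2)²·1.65 = 6.6
E[Y²] = V(Y) + (E[Y])² = 6.6 + (28)² = 790.6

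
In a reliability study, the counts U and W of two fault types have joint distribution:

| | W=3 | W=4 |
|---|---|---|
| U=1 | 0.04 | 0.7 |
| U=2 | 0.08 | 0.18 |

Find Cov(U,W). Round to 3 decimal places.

E[U] = 1.26,  E[W] = 3.88
E[UW] = 4.84
Cov(U,W) = E[UW] − E[U]E[W] = 4.84 − (1.26)(3.88) = -0.0488

-0.049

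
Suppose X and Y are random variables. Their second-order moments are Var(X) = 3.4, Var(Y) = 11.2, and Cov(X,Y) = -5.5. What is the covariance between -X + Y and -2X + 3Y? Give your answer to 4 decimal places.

Cov(-X + Y, -2X + 3Y) = (-1)(-2)Var(X) + (1)(3)Var(Y) + [(-1)(3) + (1)(-2)]Cov(X,Y)
= 2·3.4 + 3·11.2 + -5·-5.5 = 67.9

67.9000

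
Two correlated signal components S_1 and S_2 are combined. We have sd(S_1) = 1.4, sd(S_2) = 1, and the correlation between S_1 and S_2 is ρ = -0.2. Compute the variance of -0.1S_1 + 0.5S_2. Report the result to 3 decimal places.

V(S_1) = (1.4)² = 1.96;  V(S_2) = (1)² = 1
cov(S_1,S_2) = ρ·sd(S_1)·sd(S_2) = -0.2·1.4·1 = -0.28
V(-0.1S_1 + 0.5S_2) = (-0.1)²·V(S_1) + (0.5)²·V(S_2) + 2·(-0.1)·(0.5)·cov(S_1,S_2)
= 0.01·1.96 + 0.25·1 + -0.1·-0.28 = 0.2976

0.298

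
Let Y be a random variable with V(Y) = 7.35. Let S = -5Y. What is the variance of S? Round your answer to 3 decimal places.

V(-5Y) = (-5)²·V(Y) = 25·7.35 = 183.75

183.750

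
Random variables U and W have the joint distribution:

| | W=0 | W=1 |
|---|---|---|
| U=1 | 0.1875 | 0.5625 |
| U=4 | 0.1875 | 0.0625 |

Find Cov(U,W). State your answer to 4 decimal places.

E[U] = 1.75,  E[W] = 0.625
E[UW] = 0.8125
Cov(U,W) = E[UW] − E[U]E[W] = 0.8125 − (1.75)(0.625) = -0.28125

-0.2813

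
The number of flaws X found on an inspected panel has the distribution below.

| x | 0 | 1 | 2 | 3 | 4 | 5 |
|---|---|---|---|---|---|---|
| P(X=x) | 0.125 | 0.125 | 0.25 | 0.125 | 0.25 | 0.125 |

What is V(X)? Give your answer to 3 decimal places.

2.484

E[X] = (0)(0.125) + (1)(0.125) + (2)(0.25) + (3)(0.125) + (4)(0.25) + (5)(0.125) = 2.625
E[X²] = (0)²(0.125) + (1)²(0.125) + (2)²(0.25) + (3)²(0.125) + (4)²(0.25) + (5)²(0.125) = 9.375
V(X) = E[X²] − (E[X])² = 9.375 − (2.625)² = 2.484375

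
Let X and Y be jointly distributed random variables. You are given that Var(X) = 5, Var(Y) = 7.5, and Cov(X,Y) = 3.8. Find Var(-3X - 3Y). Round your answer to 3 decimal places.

180.900

Var(-3X - 3Y) = (-3)²·Var(X) + (-3)²·Var(Y) + 2·(-3)·(-3)·Cov(X,Y)
= 9·5 + 9·7.5 + 18·3.8 = 180.9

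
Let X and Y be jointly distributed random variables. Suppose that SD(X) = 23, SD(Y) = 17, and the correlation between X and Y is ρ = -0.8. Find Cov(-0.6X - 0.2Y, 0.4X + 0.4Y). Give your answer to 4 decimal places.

-49.9840

Var(X) = (23)² = 529;  Var(Y) = (17)² = 289
Cov(X,Y) = ρ·SD(X)·SD(Y) = -0.8·23·17 = -312.8
Cov(-0.6X - 0.2Y, 0.4X + 0.4Y) = (-0.6)(0.4)Var(X) + (-0.2)(0.4)Var(Y) + [(-0.6)(0.4) + (-0.2)(0.4)]Cov(X,Y)
= -0.24·529 + -0.08·289 + -0.32·-312.8 = -49.984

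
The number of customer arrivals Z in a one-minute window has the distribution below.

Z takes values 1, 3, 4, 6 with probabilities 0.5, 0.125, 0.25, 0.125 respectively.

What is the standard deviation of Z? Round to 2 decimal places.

1.80

E[Z] = (1)(0.5) + (3)(0.125) + (4)(0.25) + (6)(0.125) = 2.625
E[Z²] = (1)²(0.5) + (3)²(0.125) + (4)²(0.25) + (6)²(0.125) = 10.125
Var(Z) = E[Z²] − (E[Z])² = 10.125 − (2.625)² = 3.234375
σ(Z) = √3.234375 ≈ 1.80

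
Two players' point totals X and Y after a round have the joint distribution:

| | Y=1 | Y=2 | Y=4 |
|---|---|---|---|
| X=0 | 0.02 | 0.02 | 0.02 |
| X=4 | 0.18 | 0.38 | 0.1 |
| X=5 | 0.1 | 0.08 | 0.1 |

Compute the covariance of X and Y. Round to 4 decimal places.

0.0144

E[X] = 4.04,  E[Y] = 2.14
E[XY] = 8.66
Cov(X,Y) = E[XY] − E[X]E[Y] = 8.66 − (4.04)(2.14) = 0.0144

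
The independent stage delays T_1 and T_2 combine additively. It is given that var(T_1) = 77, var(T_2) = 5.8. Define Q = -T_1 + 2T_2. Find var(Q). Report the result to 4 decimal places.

100.2000

By independence, var(Q) = (-1)²var(T_1) + (2)²var(T_2)
= (-1)²·77 + (2)²·5.8 = 100.2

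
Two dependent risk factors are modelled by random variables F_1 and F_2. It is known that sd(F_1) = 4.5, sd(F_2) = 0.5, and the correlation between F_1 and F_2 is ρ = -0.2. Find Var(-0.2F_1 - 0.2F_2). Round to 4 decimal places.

Var(F_1) = (4.5)² = 20.25;  Var(F_2) = (0.5)² = 0.25
cov(F_1,F_2) = ρ·sd(F_1)·sd(F_2) = -0.2·4.5·0.5 = -0.45
Var(-0.2F_1 - 0.2F_2) = (-0.2)²·Var(F_1) + (-0.2)²·Var(F_2) + 2·(-0.2)·(-0.2)·cov(F_1,F_2)
= 0.04·20.25 + 0.04·0.25 + 0.08·-0.45 = 0.784

0.7840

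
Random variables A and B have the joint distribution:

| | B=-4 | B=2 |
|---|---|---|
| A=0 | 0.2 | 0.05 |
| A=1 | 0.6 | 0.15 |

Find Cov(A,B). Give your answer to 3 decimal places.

0.000

E[A] = 0.75,  E[B] = -2.8
E[AB] = -2.1
Cov(A,B) = E[AB] − E[A]E[B] = -2.1 − (0.75)(-2.8) = 0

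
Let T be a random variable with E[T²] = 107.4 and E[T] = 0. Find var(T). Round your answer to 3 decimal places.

107.400

var(T) = 107.4 − (0)² = 107.4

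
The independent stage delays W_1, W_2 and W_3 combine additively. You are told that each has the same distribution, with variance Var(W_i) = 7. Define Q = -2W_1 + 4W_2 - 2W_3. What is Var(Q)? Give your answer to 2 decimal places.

168.00

By independence, Var(Q) = (-2)²Var(W_1) + (4)²Var(W_2) + (-2)²Var(W_3)
= (-2)²·7 + (4)²·7 + (-2)²·7 = 168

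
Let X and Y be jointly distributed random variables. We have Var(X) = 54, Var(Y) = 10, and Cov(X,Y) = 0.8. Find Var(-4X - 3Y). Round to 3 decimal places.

973.200

Var(-4X - 3Y) = (-4)²·Var(X) + (-3)²·Var(Y) + 2·(-4)·(-3)·Cov(X,Y)
= 16·54 + 9·10 + 24·0.8 = 973.2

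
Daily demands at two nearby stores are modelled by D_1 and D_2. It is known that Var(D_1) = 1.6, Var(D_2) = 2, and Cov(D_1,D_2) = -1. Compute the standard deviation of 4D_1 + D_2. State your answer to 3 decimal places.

4.427

Var(4D_1 + D_2) = (4)²·Var(D_1) + (1)²·Var(D_2) + 2·(4)·(1)·Cov(D_1,D_2)
= 16·1.6 + 1·2 + 8·-1 = 19.6
SD(4D_1 + D_2) = √19.6 ≈ 4.427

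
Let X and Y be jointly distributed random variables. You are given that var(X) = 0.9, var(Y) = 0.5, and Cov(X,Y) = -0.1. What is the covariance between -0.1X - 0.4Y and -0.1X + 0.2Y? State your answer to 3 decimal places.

Cov(-0.1X - 0.4Y, -0.1X + 0.2Y) = (-0.1)(-0.1)var(X) + (-0.4)(0.2)var(Y) + [(-0.1)(0.2) + (-0.4)(-0.1)]Cov(X,Y)
= 0.01·0.9 + -0.08·0.5 + 0.02·-0.1 = -0.033

-0.033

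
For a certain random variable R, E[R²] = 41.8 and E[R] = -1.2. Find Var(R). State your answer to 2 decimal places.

40.36

Var(R) = 41.8 − (-1.2)² = 40.36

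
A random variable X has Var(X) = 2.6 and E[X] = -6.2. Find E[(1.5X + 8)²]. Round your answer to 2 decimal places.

7.54

E[1.5X + 8] = 1.5·-6.2 + 8 = -1.3
Var(1.5X + 8) = (1.5)²·2.6 = 5.85
E[(1.5X + 8)²] = Var((1.5X + 8)) + (E[(1.5X + 8)])² = 5.85 + (-1.3)² = 7.54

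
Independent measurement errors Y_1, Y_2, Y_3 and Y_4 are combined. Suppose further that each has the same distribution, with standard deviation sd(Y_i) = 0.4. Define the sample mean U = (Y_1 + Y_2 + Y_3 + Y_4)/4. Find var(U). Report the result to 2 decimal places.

var(Y_i) = (0.4)² = 0.16
By independence, var(U) = (0.25)²var(Y_1) + (0.25)²var(Y_2) + (0.25)²var(Y_3) + (0.25)²var(Y_4)
= (0.25)²·0.16 + (0.25)²·0.16 + (0.25)²·0.16 + (0.25)²·0.16 = 0.04

0.04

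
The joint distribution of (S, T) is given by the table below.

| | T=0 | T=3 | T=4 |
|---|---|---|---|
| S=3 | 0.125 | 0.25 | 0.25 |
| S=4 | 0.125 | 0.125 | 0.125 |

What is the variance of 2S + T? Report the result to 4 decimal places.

E[S] = 3.375,  E[T] = 2.625,  E[ST] = 8.75
var(S) = 11.625 − (3.375)² = 0.234375;  var(T) = 9.375 − (2.625)² = 2.484375
Cov(S,T) = 8.75 − (3.375)(2.625) = -0.109375
var(2S + T) = (2)²·0.234375 + (1)²·2.484375 + 2·(2)·(1)·-0.109375 = 2.984375

2.9844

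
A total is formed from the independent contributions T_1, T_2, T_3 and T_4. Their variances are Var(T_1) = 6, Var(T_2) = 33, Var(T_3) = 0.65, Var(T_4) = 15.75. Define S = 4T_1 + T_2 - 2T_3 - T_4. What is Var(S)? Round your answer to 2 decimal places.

147.35

By independence, Var(S) = (4)²Var(T_1) + (1)²Var(T_2) + (-2)²Var(T_3) + (-1)²Var(T_4)
= (4)²·6 + (1)²·33 + (-2)²·0.65 + (-1)²·15.75 = 147.35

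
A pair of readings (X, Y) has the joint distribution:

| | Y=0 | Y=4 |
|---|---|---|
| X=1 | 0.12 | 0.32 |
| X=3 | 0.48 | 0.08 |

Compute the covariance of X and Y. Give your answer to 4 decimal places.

E[X] = 2.12,  E[Y] = 1.6
E[XY] = 2.24
cov(X,Y) = E[XY] − E[X]E[Y] = 2.24 − (2.12)(1.6) = -1.152

-1.1520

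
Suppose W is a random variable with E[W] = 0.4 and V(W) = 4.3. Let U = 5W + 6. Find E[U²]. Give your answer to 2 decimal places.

171.50

E[5W + 6] = 5·0.4 + 6 = 8
V(5W + 6) = (5)²·4.3 = 107.5
E[U²] = V(U) + (E[U])² = 107.5 + (8)² = 171.5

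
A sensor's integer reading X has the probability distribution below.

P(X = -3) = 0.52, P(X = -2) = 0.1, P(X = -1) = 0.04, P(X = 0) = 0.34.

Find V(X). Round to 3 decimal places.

1.880

E[X] = (-3)(0.52) + (-2)(0.1) + (-1)(0.04) + (0)(0.34) = -1.8
E[X²] = (-3)²(0.52) + (-2)²(0.1) + (-1)²(0.04) + (0)²(0.34) = 5.12
V(X) = E[X²] − (E[X])² = 5.12 − (-1.8)² = 1.88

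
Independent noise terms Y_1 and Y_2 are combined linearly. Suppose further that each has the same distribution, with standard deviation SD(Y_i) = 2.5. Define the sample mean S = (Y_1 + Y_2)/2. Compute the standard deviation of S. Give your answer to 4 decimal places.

V(Y_i) = (2.5)² = 6.25
By independence, V(S) = (0.5)²V(Y_1) + (0.5)²V(Y_2)
= (0.5)²·6.25 + (0.5)²·6.25 = 3.125
SD(S) = √3.125 ≈ 1.7678

1.7678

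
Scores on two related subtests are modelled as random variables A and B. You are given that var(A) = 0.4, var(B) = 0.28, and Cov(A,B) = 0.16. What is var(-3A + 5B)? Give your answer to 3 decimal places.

5.800

var(-3A + 5B) = (-3)²·var(A) + (5)²·var(B) + 2·(-3)·(5)·Cov(A,B)
= 9·0.4 + 25·0.28 + -30·0.16 = 5.8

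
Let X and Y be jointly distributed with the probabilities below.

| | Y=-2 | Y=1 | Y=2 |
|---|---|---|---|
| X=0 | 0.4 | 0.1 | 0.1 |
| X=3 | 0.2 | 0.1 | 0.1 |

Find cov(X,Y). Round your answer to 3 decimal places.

0.420

E[X] = 1.2,  E[Y] = -0.6
E[XY] = -0.3
cov(X,Y) = E[XY] − E[X]E[Y] = -0.3 − (1.2)(-0.6) = 0.42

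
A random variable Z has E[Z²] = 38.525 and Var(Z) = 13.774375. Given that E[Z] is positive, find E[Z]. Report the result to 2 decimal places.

(E[Z])² = E[Z²] − Var(Z) = 38.525 − 13.774375 = 24.750625
E[Z] = √24.750625 = 4.975

4.98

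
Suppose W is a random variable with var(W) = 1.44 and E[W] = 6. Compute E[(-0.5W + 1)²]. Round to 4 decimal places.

4.3600

E[-0.5W + 1] = -0.5·6 + 1 = -2
var(-0.5W + 1) = (-0.5)²·1.44 = 0.36
E[(-0.5W + 1)²] = var((-0.5W + 1)) + (E[(-0.5W + 1)])² = 0.36 + (-2)² = 4.36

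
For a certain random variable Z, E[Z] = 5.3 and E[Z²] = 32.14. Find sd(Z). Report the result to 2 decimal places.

2.01

var(Z) = 32.14 − (5.3)² = 4.05
sd(Z) = √4.05 ≈ 2.01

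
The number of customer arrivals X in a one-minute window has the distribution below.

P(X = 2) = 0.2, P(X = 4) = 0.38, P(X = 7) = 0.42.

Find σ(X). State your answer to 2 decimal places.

1.96

E[X] = (2)(0.2) + (4)(0.38) + (7)(0.42) = 4.86
E[X²] = (2)²(0.2) + (4)²(0.38) + (7)²(0.42) = 27.46
var(X) = E[X²] − (E[X])² = 27.46 − (4.86)² = 3.8404
σ(X) = √3.8404 ≈ 1.96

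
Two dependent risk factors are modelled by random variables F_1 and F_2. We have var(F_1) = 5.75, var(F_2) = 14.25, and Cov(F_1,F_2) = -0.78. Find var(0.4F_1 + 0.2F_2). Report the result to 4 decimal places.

1.3652

var(0.4F_1 + 0.2F_2) = (0.4)²·var(F_1) + (0.2)²·var(F_2) + 2·(0.4)·(0.2)·Cov(F_1,F_2)
= 0.16·5.75 + 0.04·14.25 + 0.16·-0.78 = 1.3652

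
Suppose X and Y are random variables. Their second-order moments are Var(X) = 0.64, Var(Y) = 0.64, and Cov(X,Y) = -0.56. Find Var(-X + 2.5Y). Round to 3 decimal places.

Var(-X + 2.5Y) = (-1)²·Var(X) + (2.5)²·Var(Y) + 2·(-1)·(2.5)·Cov(X,Y)
= 1·0.64 + 6.25·0.64 + -5·-0.56 = 7.44

7.440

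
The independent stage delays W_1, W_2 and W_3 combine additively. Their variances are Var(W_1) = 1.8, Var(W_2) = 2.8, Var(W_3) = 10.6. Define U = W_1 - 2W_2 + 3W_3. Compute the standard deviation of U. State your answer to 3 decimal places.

By independence, Var(U) = (1)²Var(W_1) + (-2)²Var(W_2) + (3)²Var(W_3)
= (1)²·1.8 + (-2)²·2.8 + (3)²·10.6 = 108.4
SD(U) = √108.4 ≈ 10.412

10.412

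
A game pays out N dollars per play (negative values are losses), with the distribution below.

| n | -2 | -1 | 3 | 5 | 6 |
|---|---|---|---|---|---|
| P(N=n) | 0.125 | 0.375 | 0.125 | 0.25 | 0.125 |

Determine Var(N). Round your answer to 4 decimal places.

9.6875

E[N] = (-2)(0.125) + (-1)(0.375) + (3)(0.125) + (5)(0.25) + (6)(0.125) = 1.75
E[N²] = (-2)²(0.125) + (-1)²(0.375) + (3)²(0.125) + (5)²(0.25) + (6)²(0.125) = 12.75
Var(N) = E[N²] − (E[N])² = 12.75 − (1.75)² = 9.6875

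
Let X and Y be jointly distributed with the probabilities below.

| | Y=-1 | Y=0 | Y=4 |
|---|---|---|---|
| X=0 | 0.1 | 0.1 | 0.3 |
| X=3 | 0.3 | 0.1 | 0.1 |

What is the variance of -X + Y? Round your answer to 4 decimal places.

E[X] = 1.5,  E[Y] = 1.2,  E[XY] = 0.3
Var(X) = 4.5 − (1.5)² = 2.25;  Var(Y) = 6.8 − (1.2)² = 5.36
Cov(X,Y) = 0.3 − (1.5)(1.2) = -1.5
Var(-X + Y) = (-1)²·2.25 + (1)²·5.36 + 2·(-1)·(1)·-1.5 = 10.61

10.6100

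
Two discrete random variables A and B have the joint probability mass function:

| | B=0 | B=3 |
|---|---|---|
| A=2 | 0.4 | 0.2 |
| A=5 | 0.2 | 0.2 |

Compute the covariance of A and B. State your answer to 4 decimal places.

E[A] = 3.2,  E[B] = 1.2
E[AB] = 4.2
Cov(A,B) = E[AB] − E[A]E[B] = 4.2 − (3.2)(1.2) = 0.36

0.3600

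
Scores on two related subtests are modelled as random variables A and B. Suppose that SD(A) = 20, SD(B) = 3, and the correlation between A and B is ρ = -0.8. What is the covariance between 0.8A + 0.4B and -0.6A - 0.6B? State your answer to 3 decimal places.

var(A) = (20)² = 400;  var(B) = (3)² = 9
cov(A,B) = ρ·SD(A)·SD(B) = -0.8·20·3 = -48
cov(0.8A + 0.4B, -0.6A - 0.6B) = (0.8)(-0.6)var(A) + (0.4)(-0.6)var(B) + [(0.8)(-0.6) + (0.4)(-0.6)]cov(A,B)
= -0.48·400 + -0.24·9 + -0.72·-48 = -159.6

-159.600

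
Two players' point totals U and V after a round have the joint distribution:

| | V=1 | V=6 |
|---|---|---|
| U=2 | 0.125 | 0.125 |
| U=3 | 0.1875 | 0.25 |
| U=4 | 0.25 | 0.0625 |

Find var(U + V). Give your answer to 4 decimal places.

5.8125

E[U] = 3.0625,  E[V] = 3.1875,  E[UV] = 9.3125
var(U) = 9.9375 − (3.0625)² = 0.55859375;  var(V) = 16.3125 − (3.1875)² = 6.15234375
cov(U,V) = 9.3125 − (3.0625)(3.1875) = -0.44921875
var(U + V) = (1)²·0.55859375 + (1)²·6.15234375 + 2·(1)·(1)·-0.44921875 = 5.8125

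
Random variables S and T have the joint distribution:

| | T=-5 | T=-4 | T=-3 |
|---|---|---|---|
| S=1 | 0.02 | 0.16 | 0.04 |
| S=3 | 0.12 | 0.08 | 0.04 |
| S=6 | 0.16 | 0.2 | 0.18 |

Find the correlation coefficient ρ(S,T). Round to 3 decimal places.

0.043

E[S] = 4.18,  E[T] = -4.04
E[ST] = -16.82
Cov(S,T) = E[ST] − E[S]E[T] = -16.82 − (4.18)(-4.04) = 0.0672
var(S) = 4.3476,  var(T) = 0.5584
ρ = 0.0672 / √(4.3476·0.5584) ≈ 0.043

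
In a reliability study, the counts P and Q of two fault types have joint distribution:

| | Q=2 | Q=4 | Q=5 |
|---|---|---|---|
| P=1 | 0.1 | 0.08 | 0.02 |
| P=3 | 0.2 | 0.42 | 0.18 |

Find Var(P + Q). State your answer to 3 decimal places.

2.280

E[P] = 2.6,  E[Q] = 3.6,  E[PQ] = 9.56
Var(P) = 7.4 − (2.6)² = 0.64;  Var(Q) = 14.2 − (3.6)² = 1.24
Cov(P,Q) = 9.56 − (2.6)(3.6) = 0.2
Var(P + Q) = (1)²·0.64 + (1)²·1.24 + 2·(1)·(1)·0.2 = 2.28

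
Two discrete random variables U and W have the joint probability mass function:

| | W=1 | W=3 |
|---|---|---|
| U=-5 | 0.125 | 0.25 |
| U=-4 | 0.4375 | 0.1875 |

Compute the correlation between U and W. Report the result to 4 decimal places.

-0.3578

E[U] = -4.375,  E[W] = 1.875
E[UW] = -8.375
Cov(U,W) = E[UW] − E[U]E[W] = -8.375 − (-4.375)(1.875) = -0.171875
V(U) = 0.234375,  V(W) = 0.984375
ρ = -0.171875 / √(0.234375·0.984375) ≈ -0.3578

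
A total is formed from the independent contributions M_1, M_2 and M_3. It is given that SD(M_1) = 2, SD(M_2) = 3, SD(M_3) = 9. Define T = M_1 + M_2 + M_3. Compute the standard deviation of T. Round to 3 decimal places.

9.695

Var(M_1) = 4, Var(M_2) = 9, Var(M_3) = 81
By independence, Var(T) = (1)²Var(M_1) + (1)²Var(M_2) + (1)²Var(M_3)
= (1)²·4 + (1)²·9 + (1)²·81 = 94
SD(T) = √94 ≈ 9.695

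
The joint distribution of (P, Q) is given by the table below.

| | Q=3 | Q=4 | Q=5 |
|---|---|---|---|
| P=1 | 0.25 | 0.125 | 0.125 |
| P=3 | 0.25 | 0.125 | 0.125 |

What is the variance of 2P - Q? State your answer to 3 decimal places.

4.688

E[P] = 2,  E[Q] = 3.75,  E[PQ] = 7.5
V(P) = 5 − (2)² = 1;  V(Q) = 14.75 − (3.75)² = 0.6875
Cov(P,Q) = 7.5 − (2)(3.75) = 0
V(2P - Q) = (2)²·1 + (-1)²·0.6875 + 2·(2)·(-1)·0 = 4.6875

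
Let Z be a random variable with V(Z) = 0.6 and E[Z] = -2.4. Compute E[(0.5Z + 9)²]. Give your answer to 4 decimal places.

E[0.5Z + 9] = 0.5·-2.4 + 9 = 7.8
V(0.5Z + 9) = (0.5)²·0.6 = 0.15
E[(0.5Z + 9)²] = V((0.5Z + 9)) + (E[(0.5Z + 9)])² = 0.15 + (7.8)² = 60.99

60.9900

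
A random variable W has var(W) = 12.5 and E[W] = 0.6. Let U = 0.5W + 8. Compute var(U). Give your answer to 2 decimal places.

3.13

var(0.5W + 8) = (0.5)²·var(W) = 0.25·12.5 = 3.125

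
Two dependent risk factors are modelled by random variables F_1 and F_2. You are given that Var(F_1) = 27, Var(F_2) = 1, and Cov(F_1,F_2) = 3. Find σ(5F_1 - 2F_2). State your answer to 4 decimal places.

Var(5F_1 - 2F_2) = (5)²·Var(F_1) + (-2)²·Var(F_2) + 2·(5)·(-2)·Cov(F_1,F_2)
= 25·27 + 4·1 + -20·3 = 619
σ(5F_1 - 2F_2) = √619 ≈ 24.8797

24.8797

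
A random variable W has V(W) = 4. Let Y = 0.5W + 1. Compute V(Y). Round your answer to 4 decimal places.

1.0000

V(0.5W + 1) = (0.5)²·V(W) = 0.25·4 = 1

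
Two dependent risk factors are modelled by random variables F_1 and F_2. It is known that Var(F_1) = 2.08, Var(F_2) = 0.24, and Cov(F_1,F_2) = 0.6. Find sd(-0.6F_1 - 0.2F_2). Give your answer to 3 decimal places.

0.950

Var(-0.6F_1 - 0.2F_2) = (-0.6)²·Var(F_1) + (-0.2)²·Var(F_2) + 2·(-0.6)·(-0.2)·Cov(F_1,F_2)
= 0.36·2.08 + 0.04·0.24 + 0.24·0.6 = 0.9024
sd(-0.6F_1 - 0.2F_2) = √0.9024 ≈ 0.950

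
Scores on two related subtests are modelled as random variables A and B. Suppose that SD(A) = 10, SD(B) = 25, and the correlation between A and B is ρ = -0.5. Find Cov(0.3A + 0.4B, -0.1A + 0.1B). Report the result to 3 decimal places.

23.250

var(A) = (10)² = 100;  var(B) = (25)² = 625
Cov(A,B) = ρ·SD(A)·SD(B) = -0.5·10·25 = -125
Cov(0.3A + 0.4B, -0.1A + 0.1B) = (0.3)(-0.1)var(A) + (0.4)(0.1)var(B) + [(0.3)(0.1) + (0.4)(-0.1)]Cov(A,B)
= -0.03·100 + 0.04·625 + -0.01·-125 = 23.25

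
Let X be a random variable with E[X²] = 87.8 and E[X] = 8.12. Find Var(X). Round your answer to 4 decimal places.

21.8656

Var(X) = 87.8 − (8.12)² = 21.8656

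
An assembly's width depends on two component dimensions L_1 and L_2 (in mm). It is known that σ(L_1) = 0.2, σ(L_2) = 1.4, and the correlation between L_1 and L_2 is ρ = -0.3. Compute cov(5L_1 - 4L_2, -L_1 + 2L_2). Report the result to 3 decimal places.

Var(L_1) = (0.2)² = 0.04;  Var(L_2) = (1.4)² = 1.96
cov(L_1,L_2) = ρ·σ(L_1)·σ(L_2) = -0.3·0.2·1.4 = -0.084
cov(5L_1 - 4L_2, -L_1 + 2L_2) = (5)(-1)Var(L_1) + (-4)(2)Var(L_2) + [(5)(2) + (-4)(-1)]cov(L_1,L_2)
= -5·0.04 + -8·1.96 + 14·-0.084 = -17.056

-17.056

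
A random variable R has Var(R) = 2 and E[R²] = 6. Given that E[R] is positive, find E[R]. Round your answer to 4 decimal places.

2.0000

(E[R])² = E[R²] − Var(R) = 6 − 2 = 4
E[R] = √4 = 2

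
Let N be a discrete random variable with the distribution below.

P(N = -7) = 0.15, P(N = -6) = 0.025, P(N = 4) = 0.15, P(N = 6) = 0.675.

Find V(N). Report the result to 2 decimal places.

E[N] = (-7)(0.15) + (-6)(0.025) + (4)(0.15) + (6)(0.675) = 3.45
E[N²] = (-7)²(0.15) + (-6)²(0.025) + (4)²(0.15) + (6)²(0.675) = 34.95
V(N) = E[N²] − (E[N])² = 34.95 − (3.45)² = 23.0475

23.05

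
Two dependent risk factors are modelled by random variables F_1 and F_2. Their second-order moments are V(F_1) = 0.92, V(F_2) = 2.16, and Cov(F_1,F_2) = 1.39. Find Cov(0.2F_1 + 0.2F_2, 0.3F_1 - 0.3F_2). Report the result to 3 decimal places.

Cov(0.2F_1 + 0.2F_2, 0.3F_1 - 0.3F_2) = (0.2)(0.3)V(F_1) + (0.2)(-0.3)V(F_2) + [(0.2)(-0.3) + (0.2)(0.3)]Cov(F_1,F_2)
= 0.06·0.92 + -0.06·2.16 + 0·1.39 = -0.0744

-0.074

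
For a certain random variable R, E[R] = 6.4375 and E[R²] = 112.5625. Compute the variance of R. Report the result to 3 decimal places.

Var(R) = 112.5625 − (6.4375)² = 71.12109375

71.121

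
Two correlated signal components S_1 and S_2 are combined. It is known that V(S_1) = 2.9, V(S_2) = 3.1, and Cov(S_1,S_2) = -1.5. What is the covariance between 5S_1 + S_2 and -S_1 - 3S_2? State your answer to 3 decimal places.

Cov(5S_1 + S_2, -S_1 - 3S_2) = (5)(-1)V(S_1) + (1)(-3)V(S_2) + [(5)(-3) + (1)(-1)]Cov(S_1,S_2)
= -5·2.9 + -3·3.1 + -16·-1.5 = 0.2

0.200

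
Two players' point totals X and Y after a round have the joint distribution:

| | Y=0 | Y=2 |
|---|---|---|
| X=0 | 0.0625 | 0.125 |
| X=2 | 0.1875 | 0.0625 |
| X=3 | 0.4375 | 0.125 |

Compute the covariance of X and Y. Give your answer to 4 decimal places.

E[X] = 2.1875,  E[Y] = 0.625
E[XY] = 1
Cov(X,Y) = E[XY] − E[X]E[Y] = 1 − (2.1875)(0.625) = -0.3671875

-0.3672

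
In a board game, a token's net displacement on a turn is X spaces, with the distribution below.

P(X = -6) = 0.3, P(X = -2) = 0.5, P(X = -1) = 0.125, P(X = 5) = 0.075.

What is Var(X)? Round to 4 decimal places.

8.2975

E[X] = (-6)(0.3) + (-2)(0.5) + (-1)(0.125) + (5)(0.075) = -2.55
E[X²] = (-6)²(0.3) + (-2)²(0.5) + (-1)²(0.125) + (5)²(0.075) = 14.8
Var(X) = E[X²] − (E[X])² = 14.8 − (-2.55)² = 8.2975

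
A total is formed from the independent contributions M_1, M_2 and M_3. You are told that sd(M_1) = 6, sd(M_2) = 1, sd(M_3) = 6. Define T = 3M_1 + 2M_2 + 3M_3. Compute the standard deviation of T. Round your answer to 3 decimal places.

V(M_1) = 36, V(M_2) = 1, V(M_3) = 36
By independence, V(T) = (3)²V(M_1) + (2)²V(M_2) + (3)²V(M_3)
= (3)²·36 + (2)²·1 + (3)²·36 = 652
sd(T) = √652 ≈ 25.534

25.534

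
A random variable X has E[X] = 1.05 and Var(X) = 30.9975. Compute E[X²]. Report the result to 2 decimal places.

E[X²] = Var(X) + (E[X])² = 30.9975 + (1.05)² = 32.1

32.10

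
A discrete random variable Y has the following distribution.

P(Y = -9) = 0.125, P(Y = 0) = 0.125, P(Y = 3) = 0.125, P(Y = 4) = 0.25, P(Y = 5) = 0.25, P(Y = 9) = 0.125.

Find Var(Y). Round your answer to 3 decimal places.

E[Y] = (-9)(0.125) + (0)(0.125) + (3)(0.125) + (4)(0.25) + (5)(0.25) + (9)(0.125) = 2.625
E[Y²] = (-9)²(0.125) + (0)²(0.125) + (3)²(0.125) + (4)²(0.25) + (5)²(0.25) + (9)²(0.125) = 31.625
Var(Y) = E[Y²] − (E[Y])² = 31.625 − (2.625)² = 24.734375

24.734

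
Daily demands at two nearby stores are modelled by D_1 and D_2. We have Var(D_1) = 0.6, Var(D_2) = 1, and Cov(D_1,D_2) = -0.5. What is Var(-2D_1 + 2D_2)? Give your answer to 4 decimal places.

10.4000

Var(-2D_1 + 2D_2) = (-2)²·Var(D_1) + (2)²·Var(D_2) + 2·(-2)·(2)·Cov(D_1,D_2)
= 4·0.6 + 4·1 + -8·-0.5 = 10.4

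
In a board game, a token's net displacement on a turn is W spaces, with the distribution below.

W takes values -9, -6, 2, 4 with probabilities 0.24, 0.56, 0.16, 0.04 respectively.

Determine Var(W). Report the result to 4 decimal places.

E[W] = (-9)(0.24) + (-6)(0.56) + (2)(0.16) + (4)(0.04) = -5.04
E[W²] = (-9)²(0.24) + (-6)²(0.56) + (2)²(0.16) + (4)²(0.04) = 40.88
Var(W) = E[W²] − (E[W])² = 40.88 − (-5.04)² = 15.4784

15.4784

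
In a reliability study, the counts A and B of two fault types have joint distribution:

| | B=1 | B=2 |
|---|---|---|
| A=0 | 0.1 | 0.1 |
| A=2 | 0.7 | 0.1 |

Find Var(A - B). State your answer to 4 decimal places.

1.0400

E[A] = 1.6,  E[B] = 1.2,  E[AB] = 1.8
Var(A) = 3.2 − (1.6)² = 0.64;  Var(B) = 1.6 − (1.2)² = 0.16
cov(A,B) = 1.8 − (1.6)(1.2) = -0.12
Var(A - B) = (1)²·0.64 + (-1)²·0.16 + 2·(1)·(-1)·-0.12 = 1.04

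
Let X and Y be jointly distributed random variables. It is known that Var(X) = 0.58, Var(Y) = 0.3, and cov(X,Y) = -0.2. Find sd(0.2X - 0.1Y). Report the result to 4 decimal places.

0.1849

Var(0.2X - 0.1Y) = (0.2)²·Var(X) + (-0.1)²·Var(Y) + 2·(0.2)·(-0.1)·cov(X,Y)
= 0.04·0.58 + 0.01·0.3 + -0.04·-0.2 = 0.0342
sd(0.2X - 0.1Y) = √0.0342 ≈ 0.1849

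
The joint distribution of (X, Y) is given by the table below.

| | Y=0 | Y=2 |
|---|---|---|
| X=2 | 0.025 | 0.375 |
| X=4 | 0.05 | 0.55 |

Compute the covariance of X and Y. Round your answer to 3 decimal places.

E[X] = 3.2,  E[Y] = 1.85
E[XY] = 5.9
Cov(X,Y) = E[XY] − E[X]E[Y] = 5.9 − (3.2)(1.85) = -0.02

-0.020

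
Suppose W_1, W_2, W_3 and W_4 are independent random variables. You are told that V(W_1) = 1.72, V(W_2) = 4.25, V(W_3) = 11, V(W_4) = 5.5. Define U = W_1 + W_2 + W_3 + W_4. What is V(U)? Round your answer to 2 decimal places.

22.47

By independence, V(U) = (1)²V(W_1) + (1)²V(W_2) + (1)²V(W_3) + (1)²V(W_4)
= (1)²·1.72 + (1)²·4.25 + (1)²·11 + (1)²·5.5 = 22.47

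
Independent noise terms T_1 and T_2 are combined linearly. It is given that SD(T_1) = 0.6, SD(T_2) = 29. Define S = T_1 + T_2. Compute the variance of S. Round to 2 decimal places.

V(T_1) = 0.36, V(T_2) = 841
By independence, V(S) = (1)²V(T_1) + (1)²V(T_2)
= (1)²·0.36 + (1)²·841 = 841.36

841.36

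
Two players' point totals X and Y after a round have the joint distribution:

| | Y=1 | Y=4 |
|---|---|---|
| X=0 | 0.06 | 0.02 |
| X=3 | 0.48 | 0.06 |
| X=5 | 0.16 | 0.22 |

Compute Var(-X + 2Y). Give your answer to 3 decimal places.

E[X] = 3.52,  E[Y] = 1.9,  E[XY] = 7.36
Var(X) = 14.36 − (3.52)² = 1.9696;  Var(Y) = 5.5 − (1.9)² = 1.89
Cov(X,Y) = 7.36 − (3.52)(1.9) = 0.672
Var(-X + 2Y) = (-1)²·1.9696 + (2)²·1.89 + 2·(-1)·(2)·0.672 = 6.8416

6.842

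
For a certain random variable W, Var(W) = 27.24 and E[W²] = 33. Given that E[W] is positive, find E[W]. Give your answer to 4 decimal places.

(E[W])² = E[W²] − Var(W) = 33 − 27.24 = 5.76
E[W] = √5.76 = 2.4

2.4000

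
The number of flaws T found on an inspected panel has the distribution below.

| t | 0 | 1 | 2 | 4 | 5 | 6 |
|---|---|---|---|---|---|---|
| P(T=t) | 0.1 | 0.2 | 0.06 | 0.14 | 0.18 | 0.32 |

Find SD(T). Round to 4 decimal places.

2.2383

E[T] = (0)(0.1) + (1)(0.2) + (2)(0.06) + (4)(0.14) + (5)(0.18) + (6)(0.32) = 3.7
E[T²] = (0)²(0.1) + (1)²(0.2) + (2)²(0.06) + (4)²(0.14) + (5)²(0.18) + (6)²(0.32) = 18.7
V(T) = E[T²] − (E[T])² = 18.7 − (3.7)² = 5.01
SD(T) = √5.01 ≈ 2.2383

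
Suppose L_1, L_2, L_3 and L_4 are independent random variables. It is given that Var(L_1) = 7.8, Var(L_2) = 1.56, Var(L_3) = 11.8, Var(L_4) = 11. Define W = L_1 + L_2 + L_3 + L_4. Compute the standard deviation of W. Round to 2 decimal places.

5.67

By independence, Var(W) = (1)²Var(L_1) + (1)²Var(L_2) + (1)²Var(L_3) + (1)²Var(L_4)
= (1)²·7.8 + (1)²·1.56 + (1)²·11.8 + (1)²·11 = 32.16
σ(W) = √32.16 ≈ 5.67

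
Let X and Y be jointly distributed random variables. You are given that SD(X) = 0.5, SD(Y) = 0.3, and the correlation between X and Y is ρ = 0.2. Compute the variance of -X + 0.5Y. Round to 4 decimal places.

var(X) = (0.5)² = 0.25;  var(Y) = (0.3)² = 0.09
cov(X,Y) = ρ·SD(X)·SD(Y) = 0.2·0.5·0.3 = 0.03
var(-X + 0.5Y) = (-1)²·var(X) + (0.5)²·var(Y) + 2·(-1)·(0.5)·cov(X,Y)
= 1·0.25 + 0.25·0.09 + -1·0.03 = 0.2425

0.2425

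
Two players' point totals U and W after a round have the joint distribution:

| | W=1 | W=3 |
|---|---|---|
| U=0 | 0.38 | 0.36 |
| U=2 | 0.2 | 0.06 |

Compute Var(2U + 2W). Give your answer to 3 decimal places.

E[U] = 0.52,  E[W] = 1.84,  E[UW] = 0.76
Var(U) = 1.04 − (0.52)² = 0.7696;  Var(W) = 4.36 − (1.84)² = 0.9744
Cov(U,W) = 0.76 − (0.52)(1.84) = -0.1968
Var(2U + 2W) = (2)²·0.7696 + (2)²·0.9744 + 2·(2)·(2)·-0.1968 = 5.4016

5.402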